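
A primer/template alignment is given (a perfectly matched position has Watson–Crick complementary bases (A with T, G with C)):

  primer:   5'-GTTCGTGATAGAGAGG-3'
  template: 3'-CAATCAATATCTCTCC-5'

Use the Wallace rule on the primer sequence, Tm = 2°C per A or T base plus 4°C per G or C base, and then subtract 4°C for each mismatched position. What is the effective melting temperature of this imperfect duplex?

Primer base counts: A=4, T=4, G=7, C=1 → A+T=8, G+C=8
Perfect-match Tm = 2(8) + 4(8) = 16 + 32 = 48°C
Mismatches (positions where the bases are not complementary): 2 (at positions 4, 7)
Effective Tm = 48 − 2×4 = 48 − 8 = 40°C

40°C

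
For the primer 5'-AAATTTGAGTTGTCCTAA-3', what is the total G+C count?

5

Base counts: A=6, G=3, T=7, C=2
G+C = 3 + 2 = 5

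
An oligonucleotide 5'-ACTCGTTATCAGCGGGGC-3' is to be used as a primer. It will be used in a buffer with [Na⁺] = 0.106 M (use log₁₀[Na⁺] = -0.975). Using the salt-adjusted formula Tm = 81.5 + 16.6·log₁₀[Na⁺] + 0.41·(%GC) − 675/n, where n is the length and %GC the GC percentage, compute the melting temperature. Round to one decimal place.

Length n = 18. G=6, C=5, T=4, A=3
G+C = 11, so %GC = 11/18 × 100 = 61.111%
Salt term: 16.6 × (-0.975) = -16.185
GC term: 0.41 × 61.111 = 25.056; length term: −675/18 = −37.5
Tm = 81.5 + (-16.185) + 25.056 − 37.5 = 52.871 → 52.9°C

52.9°C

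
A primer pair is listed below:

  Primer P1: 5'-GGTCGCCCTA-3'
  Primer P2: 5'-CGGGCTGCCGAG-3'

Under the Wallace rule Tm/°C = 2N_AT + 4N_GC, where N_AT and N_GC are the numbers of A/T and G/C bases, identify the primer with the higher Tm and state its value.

Primer P1: A+T=3, G+C=7 → Tm = 2(3)+4(7) = 34°C
Primer P2: A+T=2, G+C=10 → Tm = 2(2)+4(10) = 44°C
34°C vs 44°C → primer P2 is higher.

Primer P2, 44°C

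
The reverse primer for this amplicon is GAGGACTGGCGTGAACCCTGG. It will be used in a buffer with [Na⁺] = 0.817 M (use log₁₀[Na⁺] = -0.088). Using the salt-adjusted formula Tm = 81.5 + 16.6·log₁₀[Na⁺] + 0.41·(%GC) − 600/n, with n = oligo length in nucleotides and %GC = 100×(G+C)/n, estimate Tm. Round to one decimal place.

Length n = 21. A=4, C=5, T=3, G=9
G+C = 14, so %GC = 14/21 × 100 = 66.667%
Salt term: 16.6 × (-0.088) = -1.461
GC term: 0.41 × 66.667 = 27.333; length term: −600/21 = −28.571
Tm = 81.5 + (-1.461) + 27.333 − 28.571 = 78.801 → 78.8°C

78.8°C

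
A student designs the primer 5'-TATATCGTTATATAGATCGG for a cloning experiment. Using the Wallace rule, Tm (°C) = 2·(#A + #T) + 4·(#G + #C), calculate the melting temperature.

52°C

Scanning the sequence gives A=6, C=2, T=8, G=4.
AT pairs contribute 14, GC pairs contribute 6.
Tm = 2(14) + 4(6) = 28 + 24 = 52°C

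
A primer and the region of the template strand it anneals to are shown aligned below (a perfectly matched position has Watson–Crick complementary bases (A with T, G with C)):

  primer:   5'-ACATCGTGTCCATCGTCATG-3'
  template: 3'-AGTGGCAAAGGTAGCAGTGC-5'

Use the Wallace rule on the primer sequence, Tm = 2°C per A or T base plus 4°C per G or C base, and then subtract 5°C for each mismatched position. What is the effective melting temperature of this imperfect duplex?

Primer base counts: A=4, T=6, G=4, C=6 → A+T=10, G+C=10
Perfect-match Tm = 2(10) + 4(10) = 20 + 40 = 60°C
Mismatches (positions where the bases are not complementary): 4 (at positions 1, 4, 8, 19)
Effective Tm = 60 − 4×5 = 60 − 20 = 40°C

40°C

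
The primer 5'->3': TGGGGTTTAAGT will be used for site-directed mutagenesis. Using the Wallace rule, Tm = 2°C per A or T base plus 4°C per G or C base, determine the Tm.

A=2, C=0, G=5, T=5
So N_AT = 7 and N_GC = 5.
Tm = 4·5 + 2·7 = 20 + 14 = 34°C

34°C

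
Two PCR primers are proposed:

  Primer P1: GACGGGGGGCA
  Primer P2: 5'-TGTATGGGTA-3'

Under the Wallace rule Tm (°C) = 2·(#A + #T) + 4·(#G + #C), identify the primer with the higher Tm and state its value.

Primer P1: A+T=2, G+C=9 → Tm = 2(2)+4(9) = 40°C
Primer P2: A+T=6, G+C=4 → Tm = 2(6)+4(4) = 28°C
40°C vs 28°C → primer P1 is higher.

Primer P1, 40°C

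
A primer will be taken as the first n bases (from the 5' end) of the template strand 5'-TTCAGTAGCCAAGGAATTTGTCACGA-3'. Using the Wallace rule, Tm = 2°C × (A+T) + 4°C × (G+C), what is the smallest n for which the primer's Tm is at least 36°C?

n = 13

First 12 bases: TTCAGTAGCCAA → Tm = 34°C (< 36°C)
First 13 bases: TTCAGTAGCCAAG → Tm = 38°C (≥ 36°C)
Each additional base adds 2°C (A/T) or 4°C (G/C), so Tm is non-decreasing in n; n = 13 is the first length to reach 36°C.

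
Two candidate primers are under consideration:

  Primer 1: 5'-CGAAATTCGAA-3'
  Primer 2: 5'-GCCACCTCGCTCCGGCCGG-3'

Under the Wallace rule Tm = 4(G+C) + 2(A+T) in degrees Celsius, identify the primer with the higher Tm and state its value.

Primer 2, 70°C

Primer 1: A+T=7, G+C=4 → Tm = 2(7)+4(4) = 30°C
Primer 2: A+T=3, G+C=16 → Tm = 2(3)+4(16) = 70°C
30°C vs 70°C → primer 2 is higher.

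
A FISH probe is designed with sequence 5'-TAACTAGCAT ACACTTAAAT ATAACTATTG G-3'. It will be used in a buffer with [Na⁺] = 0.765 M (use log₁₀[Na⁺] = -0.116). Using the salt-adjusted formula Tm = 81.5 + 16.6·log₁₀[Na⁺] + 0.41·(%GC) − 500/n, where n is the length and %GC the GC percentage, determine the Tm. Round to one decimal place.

Length n = 31. A=13, T=10, C=5, G=3
G+C = 8, so %GC = 8/31 × 100 = 25.806%
Salt term: 16.6 × (-0.116) = -1.926
GC term: 0.41 × 25.806 = 10.58; length term: −500/31 = −16.129
Tm = 81.5 + (-1.926) + 10.58 − 16.129 = 74.025 → 74.0°C

74.0°C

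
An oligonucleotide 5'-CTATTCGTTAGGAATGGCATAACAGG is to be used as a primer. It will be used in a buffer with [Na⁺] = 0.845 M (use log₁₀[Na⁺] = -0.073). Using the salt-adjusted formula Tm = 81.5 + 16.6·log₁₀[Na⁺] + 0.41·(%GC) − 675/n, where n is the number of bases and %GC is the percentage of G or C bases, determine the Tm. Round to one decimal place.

Length n = 26. G=7, T=7, C=4, A=8
G+C = 11, so %GC = 11/26 × 100 = 42.308%
Salt term: 16.6 × (-0.073) = -1.212
GC term: 0.41 × 42.308 = 17.346; length term: −675/26 = −25.962
Tm = 81.5 + (-1.212) + 17.346 − 25.962 = 71.672 → 71.7°C

71.7°C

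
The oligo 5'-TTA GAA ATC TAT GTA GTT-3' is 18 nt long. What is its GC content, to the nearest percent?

22%

Base counts: C=1, A=6, T=8, G=3
G+C = 3 + 1 = 4 out of 18 bases
%GC = 4/18 × 100 = 22.22% ≈ 22%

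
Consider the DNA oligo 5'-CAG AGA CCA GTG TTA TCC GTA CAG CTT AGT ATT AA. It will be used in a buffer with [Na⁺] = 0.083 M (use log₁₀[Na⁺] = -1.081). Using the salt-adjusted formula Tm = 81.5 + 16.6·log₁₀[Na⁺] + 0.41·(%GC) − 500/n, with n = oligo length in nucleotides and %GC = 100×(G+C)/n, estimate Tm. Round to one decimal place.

Length n = 35. A=11, G=7, C=7, T=10
G+C = 14, so %GC = 14/35 × 100 = 40%
Salt term: 16.6 × (-1.081) = -17.945
GC term: 0.41 × 40 = 16.4; length term: −500/35 = −14.286
Tm = 81.5 + (-17.945) + 16.4 − 14.286 = 65.669 → 65.7°C

65.7°C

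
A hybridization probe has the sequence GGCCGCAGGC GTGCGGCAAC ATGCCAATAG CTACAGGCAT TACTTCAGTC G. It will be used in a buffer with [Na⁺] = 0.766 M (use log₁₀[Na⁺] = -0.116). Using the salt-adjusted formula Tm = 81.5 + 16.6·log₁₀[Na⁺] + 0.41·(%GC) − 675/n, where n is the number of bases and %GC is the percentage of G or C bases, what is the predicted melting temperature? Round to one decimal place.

Length n = 51. C=15, T=9, G=15, A=12
G+C = 30, so %GC = 30/51 × 100 = 58.824%
Salt term: 16.6 × (-0.116) = -1.926
GC term: 0.41 × 58.824 = 24.118; length term: −675/51 = −13.235
Tm = 81.5 + (-1.926) + 24.118 − 13.235 = 90.457 → 90.5°C

90.5°C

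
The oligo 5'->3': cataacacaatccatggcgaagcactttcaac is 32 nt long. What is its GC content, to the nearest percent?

Counting bases: C=10, A=12, G=4, T=6
G+C = 4 + 10 = 14 out of 32 bases
%GC = 14/32 × 100 = 43.75% ≈ 44%

44%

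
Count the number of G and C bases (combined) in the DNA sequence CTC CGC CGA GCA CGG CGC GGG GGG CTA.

A=3, T=2, G=12, C=10
G+C = 12 + 10 = 22

22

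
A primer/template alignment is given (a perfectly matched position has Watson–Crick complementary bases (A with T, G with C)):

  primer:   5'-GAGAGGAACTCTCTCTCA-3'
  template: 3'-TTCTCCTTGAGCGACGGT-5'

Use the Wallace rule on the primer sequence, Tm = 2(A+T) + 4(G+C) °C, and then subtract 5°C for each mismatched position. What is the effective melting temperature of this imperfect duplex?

34°C

Primer base counts: A=5, T=4, G=4, C=5 → A+T=9, G+C=9
Perfect-match Tm = 2(9) + 4(9) = 18 + 36 = 54°C
Mismatches (positions where the bases are not complementary): 4 (at positions 1, 12, 15, 16)
Effective Tm = 54 − 4×5 = 54 − 20 = 34°C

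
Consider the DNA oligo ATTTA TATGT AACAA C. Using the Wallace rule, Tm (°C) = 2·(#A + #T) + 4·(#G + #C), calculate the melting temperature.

Counting bases: A=7, T=6, G=1, C=2
So N_AT = 13 and N_GC = 3.
Tm = 2(13) + 4(3) = 26 + 12 = 38°C

38°C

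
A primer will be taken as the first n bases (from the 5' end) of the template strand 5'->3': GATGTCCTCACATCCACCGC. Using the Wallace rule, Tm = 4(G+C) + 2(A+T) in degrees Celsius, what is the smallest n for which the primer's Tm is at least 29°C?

n = 10

First 9 bases: GATGTCCTC → Tm = 28°C (< 29°C)
First 10 bases: GATGTCCTCA → Tm = 30°C (≥ 29°C)
Since every base adds ≥2°C, Tm only increases with n, so the threshold is first crossed at n = 10.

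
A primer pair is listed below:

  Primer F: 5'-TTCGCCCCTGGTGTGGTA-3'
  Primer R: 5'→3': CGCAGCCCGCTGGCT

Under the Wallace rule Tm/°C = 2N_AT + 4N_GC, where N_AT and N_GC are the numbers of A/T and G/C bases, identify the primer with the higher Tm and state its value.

Primer F, 58°C

Primer F: A+T=7, G+C=11 → Tm = 2(7)+4(11) = 58°C
Primer R: A+T=3, G+C=12 → Tm = 2(3)+4(12) = 54°C
58°C vs 54°C → primer F is higher.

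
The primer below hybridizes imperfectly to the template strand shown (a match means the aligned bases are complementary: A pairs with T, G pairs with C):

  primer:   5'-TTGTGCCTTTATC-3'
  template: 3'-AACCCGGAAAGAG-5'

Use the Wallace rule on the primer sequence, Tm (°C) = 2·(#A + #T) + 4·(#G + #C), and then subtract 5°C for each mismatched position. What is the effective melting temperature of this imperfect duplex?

Primer base counts: A=1, T=7, G=2, C=3 → A+T=8, G+C=5
Perfect-match Tm = 2(8) + 4(5) = 16 + 20 = 36°C
Mismatches (positions where the bases are not complementary): 2 (at positions 4, 11)
Effective Tm = 36 − 2×5 = 36 − 10 = 26°C

26°C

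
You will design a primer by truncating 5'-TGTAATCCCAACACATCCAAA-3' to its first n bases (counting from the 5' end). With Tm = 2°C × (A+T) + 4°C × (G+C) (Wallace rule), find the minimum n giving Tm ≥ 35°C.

First 12 bases: TGTAATCCCAAC → Tm = 34°C (< 35°C)
First 13 bases: TGTAATCCCAACA → Tm = 36°C (≥ 35°C)
Since every base adds ≥2°C, Tm only increases with n, so the threshold is first crossed at n = 13.

n = 13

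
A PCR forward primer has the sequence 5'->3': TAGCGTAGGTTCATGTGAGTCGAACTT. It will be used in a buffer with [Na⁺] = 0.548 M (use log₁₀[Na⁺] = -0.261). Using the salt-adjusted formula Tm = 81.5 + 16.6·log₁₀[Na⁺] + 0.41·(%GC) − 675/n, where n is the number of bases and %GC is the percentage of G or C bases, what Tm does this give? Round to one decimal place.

Length n = 27. Base counts: T=9, C=4, A=6, G=8
G+C = 12, so %GC = 12/27 × 100 = 44.444%
Salt term: 16.6 × (-0.261) = -4.333
GC term: 0.41 × 44.444 = 18.222; length term: −675/27 = −25
Tm = 81.5 + (-4.333) + 18.222 − 25 = 70.389 → 70.4°C

70.4°C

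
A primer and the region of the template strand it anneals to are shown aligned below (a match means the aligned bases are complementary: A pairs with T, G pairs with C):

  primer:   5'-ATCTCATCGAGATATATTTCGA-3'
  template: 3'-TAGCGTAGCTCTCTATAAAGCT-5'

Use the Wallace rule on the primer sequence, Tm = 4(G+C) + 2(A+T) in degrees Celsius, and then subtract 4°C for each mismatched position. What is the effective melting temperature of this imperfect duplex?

Primer base counts: A=7, T=8, G=3, C=4 → A+T=15, G+C=7
Perfect-match Tm = 2(15) + 4(7) = 30 + 28 = 58°C
Mismatches (positions where the bases are not complementary): 2 (at positions 4, 13)
Effective Tm = 58 − 2×4 = 58 − 8 = 50°C

50°C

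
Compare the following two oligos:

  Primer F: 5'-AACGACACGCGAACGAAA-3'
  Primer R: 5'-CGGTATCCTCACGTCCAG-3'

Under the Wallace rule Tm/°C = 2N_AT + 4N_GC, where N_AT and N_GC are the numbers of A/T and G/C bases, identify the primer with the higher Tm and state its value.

Primer F: A+T=9, G+C=9 → Tm = 2(9)+4(9) = 54°C
Primer R: A+T=7, G+C=11 → Tm = 2(7)+4(11) = 58°C
54°C vs 58°C → primer R is higher.

Primer R, 58°C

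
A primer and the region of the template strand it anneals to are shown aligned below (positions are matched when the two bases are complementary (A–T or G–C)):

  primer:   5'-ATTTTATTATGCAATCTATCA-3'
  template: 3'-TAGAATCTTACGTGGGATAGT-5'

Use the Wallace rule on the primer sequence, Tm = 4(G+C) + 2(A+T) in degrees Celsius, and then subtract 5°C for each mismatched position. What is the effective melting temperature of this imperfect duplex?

Primer base counts: A=7, T=10, G=1, C=3 → A+T=17, G+C=4
Perfect-match Tm = 2(17) + 4(4) = 34 + 16 = 50°C
Mismatches (positions where the bases are not complementary): 5 (at positions 3, 7, 8, 14, 15)
Effective Tm = 50 − 5×5 = 50 − 25 = 25°C

25°C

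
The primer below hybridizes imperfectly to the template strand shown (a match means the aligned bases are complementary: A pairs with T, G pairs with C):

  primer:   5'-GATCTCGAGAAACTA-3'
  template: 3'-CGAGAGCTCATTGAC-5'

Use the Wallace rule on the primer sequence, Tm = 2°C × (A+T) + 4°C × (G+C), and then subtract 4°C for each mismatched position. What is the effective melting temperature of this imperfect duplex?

Primer base counts: A=6, T=3, G=3, C=3 → A+T=9, G+C=6
Perfect-match Tm = 2(9) + 4(6) = 18 + 24 = 42°C
Mismatches (positions where the bases are not complementary): 3 (at positions 2, 10, 15)
Effective Tm = 42 − 3×4 = 42 − 12 = 30°C

30°C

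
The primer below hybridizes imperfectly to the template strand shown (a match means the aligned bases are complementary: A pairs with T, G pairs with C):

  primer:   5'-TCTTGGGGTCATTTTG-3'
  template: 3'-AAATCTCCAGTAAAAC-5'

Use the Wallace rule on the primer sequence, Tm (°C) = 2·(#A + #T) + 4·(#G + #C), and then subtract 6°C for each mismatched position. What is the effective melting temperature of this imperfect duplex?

28°C

Primer base counts: A=1, T=8, G=5, C=2 → A+T=9, G+C=7
Perfect-match Tm = 2(9) + 4(7) = 18 + 28 = 46°C
Mismatches (positions where the bases are not complementary): 3 (at positions 2, 4, 6)
Effective Tm = 46 − 3×6 = 46 − 18 = 28°C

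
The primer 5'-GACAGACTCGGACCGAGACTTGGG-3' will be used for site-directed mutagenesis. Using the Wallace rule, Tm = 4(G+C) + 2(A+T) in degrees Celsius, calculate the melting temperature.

Counting bases: A=6, C=6, G=9, T=3
So N_AT = 9 and N_GC = 15.
Tm = 2×9 + 4×15 = 78°C

78°C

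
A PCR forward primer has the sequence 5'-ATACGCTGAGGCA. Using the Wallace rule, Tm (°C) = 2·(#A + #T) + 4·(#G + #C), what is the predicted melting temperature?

40°C

Base counts: G=4, C=3, A=4, T=2
A+T = 6, G+C = 7
Tm = 2×6 + 4×7 = 40°C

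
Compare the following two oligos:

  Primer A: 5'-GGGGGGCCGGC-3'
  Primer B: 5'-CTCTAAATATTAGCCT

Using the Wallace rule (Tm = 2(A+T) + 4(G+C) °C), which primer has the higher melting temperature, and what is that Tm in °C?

Primer A: A+T=0, G+C=11 → Tm = 2(0)+4(11) = 44°C
Primer B: A+T=11, G+C=5 → Tm = 2(11)+4(5) = 42°C
44°C vs 42°C → primer A is higher.

Primer A, 44°C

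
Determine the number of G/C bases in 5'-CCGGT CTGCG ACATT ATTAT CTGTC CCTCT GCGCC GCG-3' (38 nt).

Base counts: C=14, A=4, G=9, T=11
Total G or C: 9 + 14 = 23

23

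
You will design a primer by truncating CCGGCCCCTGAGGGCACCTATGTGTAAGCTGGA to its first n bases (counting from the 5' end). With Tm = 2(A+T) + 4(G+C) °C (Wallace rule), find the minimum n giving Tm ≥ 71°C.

n = 21

First 20 bases: CCGGCCCCTGAGGGCACCTA → Tm = 70°C (< 71°C)
First 21 bases: CCGGCCCCTGAGGGCACCTAT → Tm = 72°C (≥ 71°C)
Since every base adds ≥2°C, Tm only increases with n, so the threshold is first crossed at n = 21.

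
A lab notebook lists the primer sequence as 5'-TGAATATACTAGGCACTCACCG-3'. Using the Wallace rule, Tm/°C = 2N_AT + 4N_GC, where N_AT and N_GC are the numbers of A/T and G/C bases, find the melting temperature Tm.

64°C

Base counts: C=6, G=4, A=7, T=5
AT pairs contribute 12, GC pairs contribute 10.
Tm = 4·10 + 2·12 = 40 + 24 = 64°C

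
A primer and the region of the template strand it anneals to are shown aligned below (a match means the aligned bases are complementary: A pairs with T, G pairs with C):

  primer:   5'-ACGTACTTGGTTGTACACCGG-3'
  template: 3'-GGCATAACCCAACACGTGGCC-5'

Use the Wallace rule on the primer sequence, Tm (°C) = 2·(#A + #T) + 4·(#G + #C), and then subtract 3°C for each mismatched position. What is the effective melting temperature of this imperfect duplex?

Primer base counts: A=4, T=6, G=6, C=5 → A+T=10, G+C=11
Perfect-match Tm = 2(10) + 4(11) = 20 + 44 = 64°C
Mismatches (positions where the bases are not complementary): 4 (at positions 1, 6, 8, 15)
Effective Tm = 64 − 4×3 = 64 − 12 = 52°C

52°C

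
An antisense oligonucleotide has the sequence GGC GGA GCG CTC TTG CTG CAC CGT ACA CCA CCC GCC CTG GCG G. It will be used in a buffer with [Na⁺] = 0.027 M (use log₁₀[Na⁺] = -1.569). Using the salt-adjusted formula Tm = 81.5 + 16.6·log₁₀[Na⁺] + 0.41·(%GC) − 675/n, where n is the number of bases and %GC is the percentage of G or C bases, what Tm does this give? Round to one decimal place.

70.3°C

Length n = 43. Scanning the sequence gives A=5, T=6, G=14, C=18.
G+C = 32, so %GC = 32/43 × 100 = 74.419%
Salt term: 16.6 × (-1.569) = -26.045
GC term: 0.41 × 74.419 = 30.512; length term: −675/43 = −15.698
Tm = 81.5 + (-26.045) + 30.512 − 15.698 = 70.269 → 70.3°C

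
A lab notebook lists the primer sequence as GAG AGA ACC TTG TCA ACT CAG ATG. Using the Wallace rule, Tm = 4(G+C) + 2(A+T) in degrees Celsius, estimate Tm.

70°C

Counting bases: A=8, T=5, C=5, G=6
AT pairs contribute 13, GC pairs contribute 11.
Tm = 2(13) + 4(11) = 26 + 44 = 70°C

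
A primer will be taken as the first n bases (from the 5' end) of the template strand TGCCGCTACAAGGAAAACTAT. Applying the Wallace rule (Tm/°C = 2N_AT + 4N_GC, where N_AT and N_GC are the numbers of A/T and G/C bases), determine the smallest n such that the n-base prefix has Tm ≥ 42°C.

First 12 bases: TGCCGCTACAAG → Tm = 38°C (< 42°C)
First 13 bases: TGCCGCTACAAGG → Tm = 42°C (≥ 42°C)
Each additional base adds 2°C (A/T) or 4°C (G/C), so Tm is non-decreasing in n; n = 13 is the first length to reach 42°C.

n = 13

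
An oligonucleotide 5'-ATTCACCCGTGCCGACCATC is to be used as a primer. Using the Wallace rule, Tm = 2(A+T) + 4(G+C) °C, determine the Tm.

64°C

Base counts: A=4, G=3, T=4, C=9
A+T = 8, G+C = 12
Tm = 4·12 + 2·8 = 48 + 16 = 64°C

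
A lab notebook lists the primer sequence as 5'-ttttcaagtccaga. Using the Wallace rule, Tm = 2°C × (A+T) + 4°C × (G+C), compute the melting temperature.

38°C

Counting bases: T=5, G=2, C=3, A=4
So N_AT = 9 and N_GC = 5.
Tm = 2(9) + 4(5) = 18 + 20 = 38°C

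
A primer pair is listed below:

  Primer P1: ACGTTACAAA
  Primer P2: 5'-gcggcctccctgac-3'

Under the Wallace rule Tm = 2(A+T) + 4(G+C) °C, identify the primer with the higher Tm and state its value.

Primer P2, 50°C

Primer P1: A+T=7, G+C=3 → Tm = 2(7)+4(3) = 26°C
Primer P2: A+T=3, G+C=11 → Tm = 2(3)+4(11) = 50°C
26°C vs 50°C → primer P2 is higher.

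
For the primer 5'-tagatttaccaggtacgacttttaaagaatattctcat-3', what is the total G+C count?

C=6, A=13, T=14, G=5
G+C = 5 + 6 = 11

11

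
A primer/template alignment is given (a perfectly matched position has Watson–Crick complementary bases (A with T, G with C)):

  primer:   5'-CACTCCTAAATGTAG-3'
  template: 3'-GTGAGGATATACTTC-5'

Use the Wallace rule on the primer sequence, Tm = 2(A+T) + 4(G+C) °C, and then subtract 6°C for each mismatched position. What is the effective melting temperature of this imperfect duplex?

Primer base counts: A=5, T=4, G=2, C=4 → A+T=9, G+C=6
Perfect-match Tm = 2(9) + 4(6) = 18 + 24 = 42°C
Mismatches (positions where the bases are not complementary): 2 (at positions 9, 13)
Effective Tm = 42 − 2×6 = 42 − 12 = 30°C

30°C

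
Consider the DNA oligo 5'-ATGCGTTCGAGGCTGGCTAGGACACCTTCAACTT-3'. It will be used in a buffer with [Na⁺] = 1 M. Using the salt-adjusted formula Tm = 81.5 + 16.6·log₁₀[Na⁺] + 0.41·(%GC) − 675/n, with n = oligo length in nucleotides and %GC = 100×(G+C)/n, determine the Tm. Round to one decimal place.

Length n = 34. Scanning the sequence gives A=7, G=9, C=9, T=9.
G+C = 18, so %GC = 18/34 × 100 = 52.941%
Salt term: 16.6 × (0) = 0
GC term: 0.41 × 52.941 = 21.706; length term: −675/34 = −19.853
Tm = 81.5 + (0) + 21.706 − 19.853 = 83.353 → 83.4°C

83.4°C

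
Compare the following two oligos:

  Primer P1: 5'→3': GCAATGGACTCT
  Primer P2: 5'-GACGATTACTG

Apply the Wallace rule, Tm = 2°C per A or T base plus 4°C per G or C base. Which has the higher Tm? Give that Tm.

Primer P1: A+T=6, G+C=6 → Tm = 2(6)+4(6) = 36°C
Primer P2: A+T=6, G+C=5 → Tm = 2(6)+4(5) = 32°C
36°C vs 32°C → primer P1 is higher.

Primer P1, 36°C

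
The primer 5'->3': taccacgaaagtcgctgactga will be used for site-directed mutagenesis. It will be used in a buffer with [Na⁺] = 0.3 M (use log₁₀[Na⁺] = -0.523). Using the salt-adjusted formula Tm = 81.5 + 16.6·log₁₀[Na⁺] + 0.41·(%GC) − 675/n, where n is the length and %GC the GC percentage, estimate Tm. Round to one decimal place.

Length n = 22. Counting bases: T=4, C=6, G=5, A=7
G+C = 11, so %GC = 11/22 × 100 = 50%
Salt term: 16.6 × (-0.523) = -8.682
GC term: 0.41 × 50 = 20.5; length term: −675/22 = −30.682
Tm = 81.5 + (-8.682) + 20.5 − 30.682 = 62.636 → 62.6°C

62.6°C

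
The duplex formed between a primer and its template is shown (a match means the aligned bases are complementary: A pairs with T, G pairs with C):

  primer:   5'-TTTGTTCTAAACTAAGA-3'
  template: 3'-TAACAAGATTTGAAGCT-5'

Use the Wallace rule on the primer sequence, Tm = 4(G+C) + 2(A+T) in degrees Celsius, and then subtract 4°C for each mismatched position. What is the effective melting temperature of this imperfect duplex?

30°C

Primer base counts: A=6, T=7, G=2, C=2 → A+T=13, G+C=4
Perfect-match Tm = 2(13) + 4(4) = 26 + 16 = 42°C
Mismatches (positions where the bases are not complementary): 3 (at positions 1, 14, 15)
Effective Tm = 42 − 3×4 = 42 − 12 = 30°C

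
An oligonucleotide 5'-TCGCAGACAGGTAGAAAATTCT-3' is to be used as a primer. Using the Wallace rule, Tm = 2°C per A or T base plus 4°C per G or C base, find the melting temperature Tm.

C=4, G=5, T=5, A=8
AT pairs contribute 13, GC pairs contribute 9.
Tm = 2×13 + 4×9 = 62°C

62°C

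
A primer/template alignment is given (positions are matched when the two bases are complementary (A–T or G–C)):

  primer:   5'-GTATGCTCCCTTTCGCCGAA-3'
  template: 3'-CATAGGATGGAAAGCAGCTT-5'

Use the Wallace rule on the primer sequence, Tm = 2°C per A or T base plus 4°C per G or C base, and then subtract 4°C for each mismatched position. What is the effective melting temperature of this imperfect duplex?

50°C

Primer base counts: A=3, T=6, G=4, C=7 → A+T=9, G+C=11
Perfect-match Tm = 2(9) + 4(11) = 18 + 44 = 62°C
Mismatches (positions where the bases are not complementary): 3 (at positions 5, 8, 16)
Effective Tm = 62 − 3×4 = 62 − 12 = 50°C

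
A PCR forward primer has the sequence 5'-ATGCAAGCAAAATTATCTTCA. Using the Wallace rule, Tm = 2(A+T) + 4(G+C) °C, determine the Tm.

Base counts: C=4, A=9, G=2, T=6
So N_AT = 15 and N_GC = 6.
Tm = 4·6 + 2·15 = 24 + 30 = 54°C

54°C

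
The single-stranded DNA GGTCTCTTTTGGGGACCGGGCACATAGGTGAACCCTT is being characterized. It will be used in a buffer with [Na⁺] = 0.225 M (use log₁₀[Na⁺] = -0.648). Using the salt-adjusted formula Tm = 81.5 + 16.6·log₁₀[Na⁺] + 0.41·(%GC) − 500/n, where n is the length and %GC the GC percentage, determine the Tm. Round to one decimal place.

Length n = 37. Counting bases: G=12, T=10, A=6, C=9
G+C = 21, so %GC = 21/37 × 100 = 56.757%
Salt term: 16.6 × (-0.648) = -10.757
GC term: 0.41 × 56.757 = 23.27; length term: −500/37 = −13.514
Tm = 81.5 + (-10.757) + 23.27 − 13.514 = 80.499 → 80.5°C

80.5°C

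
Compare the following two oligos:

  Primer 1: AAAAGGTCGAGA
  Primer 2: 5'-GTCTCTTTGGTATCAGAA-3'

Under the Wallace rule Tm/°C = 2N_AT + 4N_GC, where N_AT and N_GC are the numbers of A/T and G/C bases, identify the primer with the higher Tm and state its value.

Primer 1: A+T=7, G+C=5 → Tm = 2(7)+4(5) = 34°C
Primer 2: A+T=11, G+C=7 → Tm = 2(11)+4(7) = 50°C
34°C vs 50°C → primer 2 is higher.

Primer 2, 50°C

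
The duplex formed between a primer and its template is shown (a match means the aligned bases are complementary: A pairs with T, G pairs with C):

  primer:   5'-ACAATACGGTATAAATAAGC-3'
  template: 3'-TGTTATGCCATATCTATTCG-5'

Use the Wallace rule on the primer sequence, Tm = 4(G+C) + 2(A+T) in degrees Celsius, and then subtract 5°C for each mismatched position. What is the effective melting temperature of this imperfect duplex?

47°C

Primer base counts: A=10, T=4, G=3, C=3 → A+T=14, G+C=6
Perfect-match Tm = 2(14) + 4(6) = 28 + 24 = 52°C
Mismatches (positions where the bases are not complementary): 1 (at position 14)
Effective Tm = 52 − 1×5 = 52 − 5 = 47°C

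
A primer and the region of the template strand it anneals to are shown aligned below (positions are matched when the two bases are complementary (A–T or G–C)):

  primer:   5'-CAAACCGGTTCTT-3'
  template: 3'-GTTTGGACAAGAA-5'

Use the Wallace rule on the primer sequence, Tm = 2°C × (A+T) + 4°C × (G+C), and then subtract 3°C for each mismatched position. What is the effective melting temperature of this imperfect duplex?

Primer base counts: A=3, T=4, G=2, C=4 → A+T=7, G+C=6
Perfect-match Tm = 2(7) + 4(6) = 14 + 24 = 38°C
Mismatches (positions where the bases are not complementary): 1 (at position 7)
Effective Tm = 38 − 1×3 = 38 − 3 = 35°C

35°C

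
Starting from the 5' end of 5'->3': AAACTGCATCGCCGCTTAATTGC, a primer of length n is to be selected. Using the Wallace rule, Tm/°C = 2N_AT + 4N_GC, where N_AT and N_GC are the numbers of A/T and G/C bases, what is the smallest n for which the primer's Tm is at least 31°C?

First 10 bases: AAACTGCATC → Tm = 28°C (< 31°C)
First 11 bases: AAACTGCATCG → Tm = 32°C (≥ 31°C)
Since every base adds ≥2°C, Tm only increases with n, so the threshold is first crossed at n = 11.

n = 11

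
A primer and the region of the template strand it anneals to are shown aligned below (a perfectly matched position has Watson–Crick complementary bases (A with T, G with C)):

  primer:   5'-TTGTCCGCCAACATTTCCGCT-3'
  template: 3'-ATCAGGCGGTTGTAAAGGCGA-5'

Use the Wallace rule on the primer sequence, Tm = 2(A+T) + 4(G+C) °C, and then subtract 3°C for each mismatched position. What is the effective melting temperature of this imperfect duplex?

Primer base counts: A=3, T=7, G=3, C=8 → A+T=10, G+C=11
Perfect-match Tm = 2(10) + 4(11) = 20 + 44 = 64°C
Mismatches (positions where the bases are not complementary): 1 (at position 2)
Effective Tm = 64 − 1×3 = 64 − 3 = 61°C

61°C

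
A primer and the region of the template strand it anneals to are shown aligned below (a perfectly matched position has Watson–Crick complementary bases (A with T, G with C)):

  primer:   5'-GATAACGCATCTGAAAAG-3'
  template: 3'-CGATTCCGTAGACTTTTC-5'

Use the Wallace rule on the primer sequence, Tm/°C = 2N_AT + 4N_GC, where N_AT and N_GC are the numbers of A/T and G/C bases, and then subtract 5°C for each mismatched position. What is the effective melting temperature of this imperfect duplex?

Primer base counts: A=8, T=3, G=4, C=3 → A+T=11, G+C=7
Perfect-match Tm = 2(11) + 4(7) = 22 + 28 = 50°C
Mismatches (positions where the bases are not complementary): 2 (at positions 2, 6)
Effective Tm = 50 − 2×5 = 50 − 10 = 40°C

40°C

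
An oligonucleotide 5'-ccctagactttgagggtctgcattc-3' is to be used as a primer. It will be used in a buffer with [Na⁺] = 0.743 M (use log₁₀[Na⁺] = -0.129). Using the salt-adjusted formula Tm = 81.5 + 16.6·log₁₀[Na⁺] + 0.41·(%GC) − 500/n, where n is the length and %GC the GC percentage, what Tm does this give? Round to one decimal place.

Length n = 25. G=6, T=8, A=4, C=7
G+C = 13, so %GC = 13/25 × 100 = 52%
Salt term: 16.6 × (-0.129) = -2.141
GC term: 0.41 × 52 = 21.32; length term: −500/25 = −20
Tm = 81.5 + (-2.141) + 21.32 − 20 = 80.679 → 80.7°C

80.7°C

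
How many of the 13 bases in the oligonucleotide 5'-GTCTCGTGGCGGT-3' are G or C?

9

A=0, T=4, C=3, G=6
G+C = 6 + 3 = 9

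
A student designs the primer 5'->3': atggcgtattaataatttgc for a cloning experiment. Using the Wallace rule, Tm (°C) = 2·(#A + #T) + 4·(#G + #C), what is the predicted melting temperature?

Scanning the sequence gives A=6, C=2, T=8, G=4.
So N_AT = 14 and N_GC = 6.
Tm = 4·6 + 2·14 = 24 + 28 = 52°C

52°C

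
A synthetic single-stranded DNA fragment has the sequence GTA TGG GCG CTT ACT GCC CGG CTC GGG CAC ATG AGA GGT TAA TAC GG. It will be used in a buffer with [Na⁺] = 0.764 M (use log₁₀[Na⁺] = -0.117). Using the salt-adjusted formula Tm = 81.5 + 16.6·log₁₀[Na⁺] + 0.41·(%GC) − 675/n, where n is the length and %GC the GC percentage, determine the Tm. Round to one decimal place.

89.6°C

Length n = 47. T=10, A=9, G=17, C=11
G+C = 28, so %GC = 28/47 × 100 = 59.574%
Salt term: 16.6 × (-0.117) = -1.942
GC term: 0.41 × 59.574 = 24.425; length term: −675/47 = −14.362
Tm = 81.5 + (-1.942) + 24.425 − 14.362 = 89.621 → 89.6°C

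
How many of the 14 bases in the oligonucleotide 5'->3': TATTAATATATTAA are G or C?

Counting bases: C=0, T=7, A=7, G=0
Total G or C: 0 + 0 = 0

0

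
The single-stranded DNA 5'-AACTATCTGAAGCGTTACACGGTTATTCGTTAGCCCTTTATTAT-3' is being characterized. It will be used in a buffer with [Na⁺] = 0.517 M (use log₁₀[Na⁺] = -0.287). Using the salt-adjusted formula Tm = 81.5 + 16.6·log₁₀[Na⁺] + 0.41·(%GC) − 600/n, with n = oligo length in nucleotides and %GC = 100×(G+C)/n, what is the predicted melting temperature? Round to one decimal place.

78.0°C

Length n = 44. Scanning the sequence gives G=7, T=17, A=11, C=9.
G+C = 16, so %GC = 16/44 × 100 = 36.364%
Salt term: 16.6 × (-0.287) = -4.764
GC term: 0.41 × 36.364 = 14.909; length term: −600/44 = −13.636
Tm = 81.5 + (-4.764) + 14.909 − 13.636 = 78.009 → 78.0°C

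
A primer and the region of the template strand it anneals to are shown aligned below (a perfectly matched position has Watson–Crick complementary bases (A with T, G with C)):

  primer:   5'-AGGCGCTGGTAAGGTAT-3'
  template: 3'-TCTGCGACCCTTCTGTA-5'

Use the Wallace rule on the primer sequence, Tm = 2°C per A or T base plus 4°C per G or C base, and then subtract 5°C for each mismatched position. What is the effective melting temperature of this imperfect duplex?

Primer base counts: A=4, T=4, G=7, C=2 → A+T=8, G+C=9
Perfect-match Tm = 2(8) + 4(9) = 16 + 36 = 52°C
Mismatches (positions where the bases are not complementary): 4 (at positions 3, 10, 14, 15)
Effective Tm = 52 − 4×5 = 52 − 20 = 32°C

32°C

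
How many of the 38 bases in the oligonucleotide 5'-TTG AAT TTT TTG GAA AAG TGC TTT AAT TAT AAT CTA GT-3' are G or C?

Scanning the sequence gives A=12, T=18, G=6, C=2.
G+C = 6 + 2 = 8

8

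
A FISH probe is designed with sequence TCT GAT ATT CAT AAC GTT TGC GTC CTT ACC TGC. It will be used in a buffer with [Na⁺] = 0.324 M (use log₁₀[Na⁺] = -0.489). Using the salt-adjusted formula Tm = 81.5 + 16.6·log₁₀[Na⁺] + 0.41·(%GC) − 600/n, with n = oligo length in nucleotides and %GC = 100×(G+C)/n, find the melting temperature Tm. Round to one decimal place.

72.6°C

Length n = 33. Scanning the sequence gives C=9, T=13, G=5, A=6.
G+C = 14, so %GC = 14/33 × 100 = 42.424%
Salt term: 16.6 × (-0.489) = -8.117
GC term: 0.41 × 42.424 = 17.394; length term: −600/33 = −18.182
Tm = 81.5 + (-8.117) + 17.394 − 18.182 = 72.595 → 72.6°C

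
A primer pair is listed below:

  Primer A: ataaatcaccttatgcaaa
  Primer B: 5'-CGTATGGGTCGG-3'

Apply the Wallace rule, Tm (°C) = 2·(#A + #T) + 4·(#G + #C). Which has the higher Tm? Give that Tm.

Primer A, 48°C

Primer A: A+T=14, G+C=5 → Tm = 2(14)+4(5) = 48°C
Primer B: A+T=4, G+C=8 → Tm = 2(4)+4(8) = 40°C
48°C vs 40°C → primer A is higher.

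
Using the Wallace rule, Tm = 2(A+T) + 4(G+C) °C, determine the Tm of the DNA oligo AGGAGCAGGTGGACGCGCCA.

Scanning the sequence gives A=5, C=5, G=9, T=1.
AT pairs contribute 6, GC pairs contribute 14.
Tm = 4·14 + 2·6 = 56 + 12 = 68°C

68°C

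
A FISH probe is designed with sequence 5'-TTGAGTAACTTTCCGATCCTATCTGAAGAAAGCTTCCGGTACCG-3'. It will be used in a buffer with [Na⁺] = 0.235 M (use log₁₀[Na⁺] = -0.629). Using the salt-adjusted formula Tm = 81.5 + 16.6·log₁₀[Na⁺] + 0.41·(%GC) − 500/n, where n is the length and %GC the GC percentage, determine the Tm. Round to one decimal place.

Length n = 44. G=9, A=11, C=11, T=13
G+C = 20, so %GC = 20/44 × 100 = 45.455%
Salt term: 16.6 × (-0.629) = -10.441
GC term: 0.41 × 45.455 = 18.637; length term: −500/44 = −11.364
Tm = 81.5 + (-10.441) + 18.637 − 11.364 = 78.332 → 78.3°C

78.3°C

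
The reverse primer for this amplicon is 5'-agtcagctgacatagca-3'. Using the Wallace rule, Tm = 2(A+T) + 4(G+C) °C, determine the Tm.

50°C

Scanning the sequence gives G=4, C=4, T=3, A=6.
A+T = 9, G+C = 8
Tm = 2×9 + 4×8 = 50°C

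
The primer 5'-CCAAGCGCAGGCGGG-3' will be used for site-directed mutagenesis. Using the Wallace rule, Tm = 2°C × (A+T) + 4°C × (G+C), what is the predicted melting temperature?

Base counts: A=3, C=5, G=7, T=0
AT pairs contribute 3, GC pairs contribute 12.
Tm = 2(3) + 4(12) = 6 + 48 = 54°C

54°C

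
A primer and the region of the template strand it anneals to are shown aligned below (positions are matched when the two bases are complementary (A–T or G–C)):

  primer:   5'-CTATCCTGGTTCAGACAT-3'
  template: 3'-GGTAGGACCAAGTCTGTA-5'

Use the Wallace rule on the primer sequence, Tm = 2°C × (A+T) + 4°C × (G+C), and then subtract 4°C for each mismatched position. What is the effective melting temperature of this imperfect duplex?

48°C

Primer base counts: A=4, T=6, G=3, C=5 → A+T=10, G+C=8
Perfect-match Tm = 2(10) + 4(8) = 20 + 32 = 52°C
Mismatches (positions where the bases are not complementary): 1 (at position 2)
Effective Tm = 52 − 1×4 = 52 − 4 = 48°C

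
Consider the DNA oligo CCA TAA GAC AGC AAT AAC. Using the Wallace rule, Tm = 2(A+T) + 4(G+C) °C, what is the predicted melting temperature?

Counting bases: C=5, T=2, A=9, G=2
AT pairs contribute 11, GC pairs contribute 7.
Tm = 2(11) + 4(7) = 22 + 28 = 50°C

50°C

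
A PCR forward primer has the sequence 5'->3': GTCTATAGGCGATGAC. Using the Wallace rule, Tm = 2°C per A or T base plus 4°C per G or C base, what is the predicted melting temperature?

T=4, G=5, A=4, C=3
AT pairs contribute 8, GC pairs contribute 8.
Tm = 4·8 + 2·8 = 32 + 16 = 48°C

48°C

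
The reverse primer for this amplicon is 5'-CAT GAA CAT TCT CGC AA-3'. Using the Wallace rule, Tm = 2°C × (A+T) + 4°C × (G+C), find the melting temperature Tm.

48°C

Scanning the sequence gives A=6, C=5, T=4, G=2.
A+T = 10, G+C = 7
Tm = 4·7 + 2·10 = 28 + 20 = 48°C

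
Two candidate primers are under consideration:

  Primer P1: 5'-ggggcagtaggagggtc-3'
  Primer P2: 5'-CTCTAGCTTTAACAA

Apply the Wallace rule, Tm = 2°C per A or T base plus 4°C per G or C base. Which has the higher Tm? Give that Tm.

Primer P1: A+T=5, G+C=12 → Tm = 2(5)+4(12) = 58°C
Primer P2: A+T=10, G+C=5 → Tm = 2(10)+4(5) = 40°C
58°C vs 40°C → primer P1 is higher.

Primer P1, 58°C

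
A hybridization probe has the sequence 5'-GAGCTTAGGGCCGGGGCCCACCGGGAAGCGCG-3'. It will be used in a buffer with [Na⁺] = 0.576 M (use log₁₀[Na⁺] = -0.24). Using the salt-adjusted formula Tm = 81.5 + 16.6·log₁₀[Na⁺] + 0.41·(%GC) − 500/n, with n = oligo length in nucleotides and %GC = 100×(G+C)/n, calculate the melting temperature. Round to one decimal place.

93.9°C

Length n = 32. Base counts: T=2, G=15, C=10, A=5
G+C = 25, so %GC = 25/32 × 100 = 78.125%
Salt term: 16.6 × (-0.24) = -3.984
GC term: 0.41 × 78.125 = 32.031; length term: −500/32 = −15.625
Tm = 81.5 + (-3.984) + 32.031 − 15.625 = 93.922 → 93.9°C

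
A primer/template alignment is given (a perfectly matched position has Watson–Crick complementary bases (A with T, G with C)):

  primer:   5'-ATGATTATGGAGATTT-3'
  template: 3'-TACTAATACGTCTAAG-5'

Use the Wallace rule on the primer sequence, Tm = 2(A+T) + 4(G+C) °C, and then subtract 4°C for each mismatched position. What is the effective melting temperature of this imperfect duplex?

Primer base counts: A=5, T=7, G=4, C=0 → A+T=12, G+C=4
Perfect-match Tm = 2(12) + 4(4) = 24 + 16 = 40°C
Mismatches (positions where the bases are not complementary): 2 (at positions 10, 16)
Effective Tm = 40 − 2×4 = 40 − 8 = 32°C

32°C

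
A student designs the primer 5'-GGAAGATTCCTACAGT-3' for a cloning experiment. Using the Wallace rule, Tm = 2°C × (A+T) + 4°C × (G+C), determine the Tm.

46°C

Base counts: C=3, T=4, A=5, G=4
So N_AT = 9 and N_GC = 7.
Tm = 2(9) + 4(7) = 18 + 28 = 46°C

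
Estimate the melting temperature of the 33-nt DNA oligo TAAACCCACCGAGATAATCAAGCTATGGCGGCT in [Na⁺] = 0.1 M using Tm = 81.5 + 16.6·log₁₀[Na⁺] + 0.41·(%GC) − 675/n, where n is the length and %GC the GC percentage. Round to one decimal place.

64.3°C

Length n = 33. G=7, C=9, T=6, A=11
G+C = 16, so %GC = 16/33 × 100 = 48.485%
Salt term: 16.6 × (-1) = -16.6
GC term: 0.41 × 48.485 = 19.879; length term: −675/33 = −20.455
Tm = 81.5 + (-16.6) + 19.879 − 20.455 = 64.324 → 64.3°C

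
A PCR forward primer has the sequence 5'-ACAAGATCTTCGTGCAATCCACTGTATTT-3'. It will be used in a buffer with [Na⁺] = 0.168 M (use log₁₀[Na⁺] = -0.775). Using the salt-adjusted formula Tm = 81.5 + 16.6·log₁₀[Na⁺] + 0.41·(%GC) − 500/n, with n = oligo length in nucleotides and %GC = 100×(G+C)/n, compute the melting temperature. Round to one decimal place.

66.9°C

Length n = 29. G=4, T=10, A=8, C=7
G+C = 11, so %GC = 11/29 × 100 = 37.931%
Salt term: 16.6 × (-0.775) = -12.865
GC term: 0.41 × 37.931 = 15.552; length term: −500/29 = −17.241
Tm = 81.5 + (-12.865) + 15.552 − 17.241 = 66.946 → 66.9°C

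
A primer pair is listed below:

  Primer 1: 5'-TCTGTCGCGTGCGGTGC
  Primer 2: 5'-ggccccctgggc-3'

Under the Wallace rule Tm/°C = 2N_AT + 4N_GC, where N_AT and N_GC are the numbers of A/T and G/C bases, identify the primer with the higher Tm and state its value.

Primer 1: A+T=5, G+C=12 → Tm = 2(5)+4(12) = 58°C
Primer 2: A+T=1, G+C=11 → Tm = 2(1)+4(11) = 46°C
58°C vs 46°C → primer 1 is higher.

Primer 1, 58°C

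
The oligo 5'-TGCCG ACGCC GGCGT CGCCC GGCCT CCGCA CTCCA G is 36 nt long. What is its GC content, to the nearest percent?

81%

Base counts: G=11, A=3, C=18, T=4
G+C = 11 + 18 = 29 out of 36 bases
%GC = 29/36 × 100 = 80.56% ≈ 81%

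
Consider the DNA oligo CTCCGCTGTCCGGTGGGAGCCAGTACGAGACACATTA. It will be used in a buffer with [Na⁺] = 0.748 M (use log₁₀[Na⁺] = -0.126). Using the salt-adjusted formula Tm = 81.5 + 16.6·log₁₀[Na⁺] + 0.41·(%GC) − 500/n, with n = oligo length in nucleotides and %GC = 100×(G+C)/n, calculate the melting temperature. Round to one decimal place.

Length n = 37. Base counts: G=11, C=11, A=8, T=7
G+C = 22, so %GC = 22/37 × 100 = 59.459%
Salt term: 16.6 × (-0.126) = -2.092
GC term: 0.41 × 59.459 = 24.378; length term: −500/37 = −13.514
Tm = 81.5 + (-2.092) + 24.378 − 13.514 = 90.272 → 90.3°C

90.3°C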